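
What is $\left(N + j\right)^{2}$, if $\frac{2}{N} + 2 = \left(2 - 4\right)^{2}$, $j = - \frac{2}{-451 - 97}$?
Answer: $\frac{75625}{75076} \approx 1.0073$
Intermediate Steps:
$j = \frac{1}{274}$ ($j = - \frac{2}{-548} = \left(-2\right) \left(- \frac{1}{548}\right) = \frac{1}{274} \approx 0.0036496$)
$N = 1$ ($N = \frac{2}{-2 + \left(2 - 4\right)^{2}} = \frac{2}{-2 + \left(-2\right)^{2}} = \frac{2}{-2 + 4} = \frac{2}{2} = 2 \cdot \frac{1}{2} = 1$)
$\left(N + j\right)^{2} = \left(1 + \frac{1}{274}\right)^{2} = \left(\frac{275}{274}\right)^{2} = \frac{75625}{75076}$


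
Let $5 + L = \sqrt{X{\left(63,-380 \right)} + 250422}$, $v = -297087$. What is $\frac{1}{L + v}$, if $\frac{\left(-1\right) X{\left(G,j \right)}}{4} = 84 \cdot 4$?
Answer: $- \frac{148546}{44131703693} - \frac{\sqrt{249078}}{88263407386} \approx -3.3716 \cdot 10^{-6}$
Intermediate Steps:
$X{\left(G,j \right)} = -1344$ ($X{\left(G,j \right)} = - 4 \cdot 84 \cdot 4 = \left(-4\right) 336 = -1344$)
$L = -5 + \sqrt{249078}$ ($L = -5 + \sqrt{-1344 + 250422} = -5 + \sqrt{249078} \approx 494.08$)
$\frac{1}{L + v} = \frac{1}{\left(-5 + \sqrt{249078}\right) - 297087} = \frac{1}{-297092 + \sqrt{249078}}$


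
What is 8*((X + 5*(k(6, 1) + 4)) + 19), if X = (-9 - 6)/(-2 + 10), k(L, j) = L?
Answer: 537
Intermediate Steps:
X = -15/8 ≈ -1.8750
8*((X + 5*(k(6, 1) + 4)) + 19) = 8*((-15/8 + 5*(6 + 4)) + 19) = 8*((-15/8 + 5*10) + 19) = 8*((-15/8 + 50) + 19) = 8*(385/8 + 19) = 8*(537/8) = 537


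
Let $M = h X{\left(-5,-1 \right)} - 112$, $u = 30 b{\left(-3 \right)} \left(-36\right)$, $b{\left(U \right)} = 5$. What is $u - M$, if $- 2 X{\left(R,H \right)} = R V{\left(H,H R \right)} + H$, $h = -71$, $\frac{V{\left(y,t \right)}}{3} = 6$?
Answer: $- \frac{4115}{2} \approx -2057.5$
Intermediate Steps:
$V{\left(y,t \right)} = 18$ ($V{\left(y,t \right)} = 3 \cdot 6 = 18$)
$X{\left(R,H \right)} = - 9 R - \frac{H}{2}$ ($X{\left(R,H \right)} = - \frac{R 18 + H}{2} = - \frac{18 R + H}{2} = - \frac{H + 18 R}{2} = - 9 R - \frac{H}{2}$)
$u = -5400$ ($u = 30 \cdot 5 \left(-36\right) = 150 \left(-36\right) = -5400$)
$M = - \frac{6685}{2}$ ($M = - 71 \left(\left(-9\right) \left(-5\right) - - \frac{1}{2}\right) - 112 = - 71 \left(45 + \frac{1}{2}\right) - 112 = \left(-71\right) \frac{91}{2} - 112 = - \frac{6461}{2} - 112 = - \frac{6685}{2} \approx -3342.5$)
$u - M = -5400 - - \frac{6685}{2} = -5400 + \frac{6685}{2} = - \frac{4115}{2}$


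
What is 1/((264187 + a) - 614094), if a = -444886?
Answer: -1/794793 ≈ -1.2582e-6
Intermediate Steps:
1/((264187 + a) - 614094) = 1/((264187 - 444886) - 614094) = 1/(-180699 - 614094) = 1/(-794793) = -1/794793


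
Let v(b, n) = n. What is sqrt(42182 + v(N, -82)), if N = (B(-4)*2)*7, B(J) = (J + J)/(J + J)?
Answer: 10*sqrt(421) ≈ 205.18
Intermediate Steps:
B(J) = 1 (B(J) = (2*J)/((2*J)) = (2*J)*(1/(2*J)) = 1)
N = 14 (N = (1*2)*7 = 2*7 = 14)
sqrt(42182 + v(N, -82)) = sqrt(42182 - 82) = sqrt(42100) = 10*sqrt(421)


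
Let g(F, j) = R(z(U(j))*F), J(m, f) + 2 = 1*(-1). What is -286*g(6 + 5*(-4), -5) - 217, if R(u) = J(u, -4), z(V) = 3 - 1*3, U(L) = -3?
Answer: 641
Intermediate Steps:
J(m, f) = -3 (J(m, f) = -2 + 1*(-1) = -2 - 1 = -3)
z(V) = 0 (z(V) = 3 - 3 = 0)
R(u) = -3
g(F, j) = -3
-286*g(6 + 5*(-4), -5) - 217 = -286*(-3) - 217 = 858 - 217 = 641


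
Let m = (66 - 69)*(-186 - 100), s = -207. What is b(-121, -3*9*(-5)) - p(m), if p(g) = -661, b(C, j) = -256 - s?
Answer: 612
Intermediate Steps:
b(C, j) = -49 (b(C, j) = -256 - 1*(-207) = -256 + 207 = -49)
m = 858 (m = -3*(-286) = 858)
b(-121, -3*9*(-5)) - p(m) = -49 - 1*(-661) = -49 + 661 = 612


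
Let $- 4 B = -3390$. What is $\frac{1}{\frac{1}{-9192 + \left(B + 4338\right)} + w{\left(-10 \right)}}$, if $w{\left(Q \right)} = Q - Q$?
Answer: $- \frac{8013}{2} \approx -4006.5$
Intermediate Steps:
$B = \frac{1695}{2}$ ($B = \left(- \frac{1}{4}\right) \left(-3390\right) = \frac{1695}{2} \approx 847.5$)
$w{\left(Q \right)} = 0$
$\frac{1}{\frac{1}{-9192 + \left(B + 4338\right)} + w{\left(-10 \right)}} = \frac{1}{\frac{1}{-9192 + \left(\frac{1695}{2} + 4338\right)} + 0} = \frac{1}{\frac{1}{-9192 + \frac{10371}{2}} + 0} = \frac{1}{\frac{1}{- \frac{8013}{2}} + 0} = \frac{1}{- \frac{2}{8013} + 0} = \frac{1}{- \frac{2}{8013}} = - \frac{8013}{2}$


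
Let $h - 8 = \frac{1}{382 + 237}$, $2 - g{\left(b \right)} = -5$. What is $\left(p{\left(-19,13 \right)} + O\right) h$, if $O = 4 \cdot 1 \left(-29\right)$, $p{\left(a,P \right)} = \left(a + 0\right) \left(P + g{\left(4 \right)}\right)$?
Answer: $- \frac{2456688}{619} \approx -3968.8$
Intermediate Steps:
$g{\left(b \right)} = 7$ ($g{\left(b \right)} = 2 - -5 = 2 + 5 = 7$)
$p{\left(a,P \right)} = a \left(7 + P\right)$ ($p{\left(a,P \right)} = \left(a + 0\right) \left(P + 7\right) = a \left(7 + P\right)$)
$O = -116$ ($O = 4 \left(-29\right) = -116$)
$h = \frac{4953}{619}$ ($h = 8 + \frac{1}{382 + 237} = 8 + \frac{1}{619} = \frac{4953}{619} \approx 8.0016$)
$\left(p{\left(-19,13 \right)} + O\right) h = \left(- 19 \left(7 + 13\right) - 116\right) \frac{4953}{619} = \left(\left(-19\right) 20 - 116\right) \frac{4953}{619} = \left(-380 - 116\right) \frac{4953}{619} = \left(-496\right) \frac{4953}{619} = - \frac{2456688}{619}$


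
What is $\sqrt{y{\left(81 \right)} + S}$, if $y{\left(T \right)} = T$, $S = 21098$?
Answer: $\sqrt{21179} \approx 145.53$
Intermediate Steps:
$\sqrt{y{\left(81 \right)} + S} = \sqrt{81 + 21098} = \sqrt{21179}$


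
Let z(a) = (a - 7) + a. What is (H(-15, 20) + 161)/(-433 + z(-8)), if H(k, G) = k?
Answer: -73/228 ≈ -0.32018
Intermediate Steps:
z(a) = -7 + 2*a (z(a) = (-7 + a) + a = -7 + 2*a)
(H(-15, 20) + 161)/(-433 + z(-8)) = (-15 + 161)/(-433 + (-7 + 2*(-8))) = 146/(-433 + (-7 - 16)) = 146/(-433 - 23) = 146/(-456) = 146*(-1/456) = -73/228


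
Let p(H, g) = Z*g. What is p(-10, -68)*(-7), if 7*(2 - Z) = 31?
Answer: -1156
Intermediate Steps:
Z = -17/7 (Z = 2 - 1/7*31 = 2 - 31/7 = -17/7 ≈ -2.4286)
p(H, g) = -17*g/7
p(-10, -68)*(-7) = -17/7*(-68)*(-7) = (1156/7)*(-7) = -1156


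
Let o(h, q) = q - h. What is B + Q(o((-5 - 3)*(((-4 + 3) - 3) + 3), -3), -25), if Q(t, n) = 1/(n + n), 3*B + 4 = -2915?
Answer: -48651/50 ≈ -973.02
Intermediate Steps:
B = -973 (B = -4/3 + (1/3)*(-2915) = -4/3 - 2915/3 = -973)
Q(t, n) = 1/(2*n)
B + Q(o((-5 - 3)*(((-4 + 3) - 3) + 3), -3), -25) = -973 + (1/2)/(-25) = -973 + (1/2)*(-1/25) = -973 - 1/50 = -48651/50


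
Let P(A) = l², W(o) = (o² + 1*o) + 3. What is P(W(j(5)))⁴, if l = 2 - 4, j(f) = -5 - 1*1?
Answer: 256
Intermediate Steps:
j(f) = -6 (j(f) = -5 - 1 = -6)
W(o) = 3 + o + o² (W(o) = (o² + o) + 3 = (o + o²) + 3 = 3 + o + o²)
l = -2
P(A) = 4 (P(A) = (-2)² = 4)
P(W(j(5)))⁴ = 4⁴ = 256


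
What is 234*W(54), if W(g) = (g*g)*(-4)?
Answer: -2729376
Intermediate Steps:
W(g) = -4*g² (W(g) = g²*(-4) = -4*g²)
234*W(54) = 234*(-4*54²) = 234*(-4*2916) = 234*(-11664) = -2729376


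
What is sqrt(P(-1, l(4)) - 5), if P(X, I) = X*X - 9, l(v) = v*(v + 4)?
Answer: I*sqrt(13) ≈ 3.6056*I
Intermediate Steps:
l(v) = v*(4 + v)
P(X, I) = -9 + X**2 (P(X, I) = X**2 - 9 = -9 + X**2)
sqrt(P(-1, l(4)) - 5) = sqrt((-9 + (-1)**2) - 5) = sqrt((-9 + 1) - 5) = sqrt(-8 - 5) = sqrt(-13) = I*sqrt(13)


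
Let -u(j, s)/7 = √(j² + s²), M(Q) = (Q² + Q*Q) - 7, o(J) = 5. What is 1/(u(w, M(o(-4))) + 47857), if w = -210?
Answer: 47857/2288040948 + 7*√45949/2288040948 ≈ 2.1572e-5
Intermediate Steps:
M(Q) = -7 + 2*Q² (M(Q) = (Q² + Q²) - 7 = 2*Q² - 7 = -7 + 2*Q²)
u(j, s) = -7*√(j² + s²)
1/(u(w, M(o(-4))) + 47857) = 1/(-7*√((-210)² + (-7 + 2*5²)²) + 47857) = 1/(-7*√(44100 + (-7 + 2*25)²) + 47857) = 1/(-7*√(44100 + (-7 + 50)²) + 47857) = 1/(-7*√(44100 + 43²) + 47857) = 1/(-7*√(44100 + 1849) + 47857) = 1/(-7*√45949 + 47857) = 1/(47857 - 7*√45949)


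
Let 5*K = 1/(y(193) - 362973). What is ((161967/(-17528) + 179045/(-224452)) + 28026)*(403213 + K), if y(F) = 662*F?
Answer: 6533203211898327463811281/578343826533620 ≈ 1.1296e+10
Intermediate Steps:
K = -1/1176035 (K = 1/(5*(662*193 - 362973)) = 1/(5*(127766 - 362973)) = (⅕)/(-235207) = (⅕)*(-1/235207) = -1/1176035 ≈ -8.5031e-7)
((161967/(-17528) + 179045/(-224452)) + 28026)*(403213 + K) = ((161967/(-17528) + 179045/(-224452)) + 28026)*(403213 - 1/1176035) = ((161967*(-1/17528) + 179045*(-1/224452)) + 28026)*(474192600454/1176035) = ((-161967/17528 - 179045/224452) + 28026)*(474192600454/1176035) = (-9873029461/983548664 + 28026)*(474192600454/1176035) = (27555061827803/983548664)*(474192600454/1176035) = 6533203211898327463811281/578343826533620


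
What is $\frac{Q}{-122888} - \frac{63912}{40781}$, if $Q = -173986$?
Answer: $- \frac{379347395}{2505747764} \approx -0.15139$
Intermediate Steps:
$\frac{Q}{-122888} - \frac{63912}{40781} = - \frac{173986}{-122888} - \frac{63912}{40781} = \left(-173986\right) \left(- \frac{1}{122888}\right) - \frac{63912}{40781} = \frac{86993}{61444} - \frac{63912}{40781} = - \frac{379347395}{2505747764}$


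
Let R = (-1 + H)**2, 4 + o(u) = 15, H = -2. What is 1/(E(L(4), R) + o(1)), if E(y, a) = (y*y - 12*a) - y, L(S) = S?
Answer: -1/85 ≈ -0.011765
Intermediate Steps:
o(u) = 11 (o(u) = -4 + 15 = 11)
R = 9 (R = (-1 - 2)**2 = (-3)**2 = 9)
E(y, a) = y**2 - y - 12*a (E(y, a) = (y**2 - 12*a) - y = y**2 - y - 12*a)
1/(E(L(4), R) + o(1)) = 1/((4**2 - 1*4 - 12*9) + 11) = 1/((16 - 4 - 108) + 11) = 1/(-96 + 11) = 1/(-85) = -1/85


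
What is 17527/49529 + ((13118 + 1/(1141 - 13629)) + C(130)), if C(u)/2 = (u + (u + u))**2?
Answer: 196267161783983/618518152 ≈ 3.1732e+5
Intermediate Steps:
C(u) = 18*u**2 (C(u) = 2*(u + (u + u))**2 = 2*(u + 2*u)**2 = 2*(3*u)**2 = 2*(9*u**2) = 18*u**2)
17527/49529 + ((13118 + 1/(1141 - 13629)) + C(130)) = 17527/49529 + ((13118 + 1/(1141 - 13629)) + 18*130**2) = 17527*(1/49529) + ((13118 + 1/(-12488)) + 18*16900) = 17527/49529 + ((13118 - 1/12488) + 304200) = 17527/49529 + (163817583/12488 + 304200) = 17527/49529 + 3962667183/12488 = 196267161783983/618518152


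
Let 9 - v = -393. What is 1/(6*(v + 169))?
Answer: 1/3426 ≈ 0.00029189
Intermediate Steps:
v = 402 (v = 9 - 1*(-393) = 9 + 393 = 402)
1/(6*(v + 169)) = 1/(6*(402 + 169)) = 1/(6*571) = 1/3426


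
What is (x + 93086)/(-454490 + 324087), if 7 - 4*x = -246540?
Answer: -6801/5732 ≈ -1.1865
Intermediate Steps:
x = 246547/4 (x = 7/4 - ¼*(-246540) = 7/4 + 61635 = 246547/4 ≈ 61637.)
(x + 93086)/(-454490 + 324087) = (246547/4 + 93086)/(-454490 + 324087) = (618891/4)/(-130403) = (618891/4)*(-1/130403) = -6801/5732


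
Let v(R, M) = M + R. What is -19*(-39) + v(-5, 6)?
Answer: 742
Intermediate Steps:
-19*(-39) + v(-5, 6) = -19*(-39) + (6 - 5) = 741 + 1 = 742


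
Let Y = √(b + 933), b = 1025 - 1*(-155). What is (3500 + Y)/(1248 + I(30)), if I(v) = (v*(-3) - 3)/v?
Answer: 35000/12449 + 10*√2113/12449 ≈ 2.8484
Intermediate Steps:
I(v) = (-3 - 3*v)/v (I(v) = (-3*v - 3)/v = (-3 - 3*v)/v)
b = 1180 (b = 1025 + 155 = 1180)
Y = √2113 (Y = √(1180 + 933) = √2113 ≈ 45.967)
(3500 + Y)/(1248 + I(30)) = (3500 + √2113)/(1248 + (-3 - 3/30)) = (3500 + √2113)/(1248 + (-3 - 3*1/30)) = (3500 + √2113)/(1248 + (-3 - ⅒)) = (3500 + √2113)/(1248 - 31/10) = (3500 + √2113)/(12449/10) = (3500 + √2113)*(10/12449) = 35000/12449 + 10*√2113/12449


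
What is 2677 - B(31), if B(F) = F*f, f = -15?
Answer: 3142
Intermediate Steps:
B(F) = -15*F (B(F) = F*(-15) = -15*F)
2677 - B(31) = 2677 - (-15)*31 = 2677 - 1*(-465) = 2677 + 465 = 3142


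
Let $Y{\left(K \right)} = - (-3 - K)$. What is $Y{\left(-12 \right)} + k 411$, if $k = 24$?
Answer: $9855$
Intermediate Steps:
$Y{\left(K \right)} = 3 + K$
$Y{\left(-12 \right)} + k 411 = \left(3 - 12\right) + 24 \cdot 411 = -9 + 9864 = 9855$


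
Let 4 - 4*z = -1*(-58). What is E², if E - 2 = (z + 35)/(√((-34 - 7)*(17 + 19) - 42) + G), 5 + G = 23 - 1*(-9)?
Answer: (1208*√1518 + 1487*I)/(12*(18*√1518 + 263*I)) ≈ 4.9611 - 1.6838*I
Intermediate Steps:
z = -27/2 (z = 1 - (-1)*(-58)/4 = 1 - ¼*58 = 1 - 29/2 = -27/2 ≈ -13.500)
G = 27 (G = -5 + (23 - 1*(-9)) = -5 + (23 + 9) = -5 + 32 = 27)
E = 2 + 43/(2*(27 + I*√1518)) (E = 2 + (-27/2 + 35)/(√((-34 - 7)*(17 + 19) - 42) + 27) = 2 + 43/(2*(√(-41*36 - 42) + 27)) = 2 + 43/(2*(√(-1476 - 42) + 27)) = 2 + 43/(2*(√(-1518) + 27)) = 2 + 43/(2*(I*√1518 + 27)) = 2 + 43/(2*(27 + I*√1518)) ≈ 2.2583 - 0.3728*I)
E² = (3383/1498 - 43*I*√1518/4494)²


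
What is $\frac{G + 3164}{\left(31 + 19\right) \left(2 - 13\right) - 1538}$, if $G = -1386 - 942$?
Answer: $- \frac{209}{522} \approx -0.40038$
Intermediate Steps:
$G = -2328$ ($G = -1386 - 942 = -2328$)
$\frac{G + 3164}{\left(31 + 19\right) \left(2 - 13\right) - 1538} = \frac{-2328 + 3164}{\left(31 + 19\right) \left(2 - 13\right) - 1538} = \frac{836}{50 \left(2 - 13\right) - 1538} = \frac{836}{50 \left(-11\right) - 1538} = \frac{836}{-550 - 1538} = \frac{836}{-2088} = 836 \left(- \frac{1}{2088}\right) = - \frac{209}{522}$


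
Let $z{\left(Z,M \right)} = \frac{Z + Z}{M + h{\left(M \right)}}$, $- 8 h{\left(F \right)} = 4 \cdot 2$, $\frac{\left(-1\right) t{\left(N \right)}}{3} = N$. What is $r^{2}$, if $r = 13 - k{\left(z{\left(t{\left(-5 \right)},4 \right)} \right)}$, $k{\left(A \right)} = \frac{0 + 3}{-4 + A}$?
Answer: $\frac{625}{4} \approx 156.25$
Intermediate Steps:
$t{\left(N \right)} = - 3 N$
$h{\left(F \right)} = -1$ ($h{\left(F \right)} = - \frac{4 \cdot 2}{8} = \left(- \frac{1}{8}\right) 8 = -1$)
$z{\left(Z,M \right)} = \frac{2 Z}{-1 + M}$ ($z{\left(Z,M \right)} = \frac{Z + Z}{M - 1} = \frac{2 Z}{-1 + M}$)
$k{\left(A \right)} = \frac{3}{-4 + A}$
$r = \frac{25}{2}$ ($r = 13 - \frac{3}{-4 + \frac{2 \left(\left(-3\right) \left(-5\right)\right)}{-1 + 4}} = 13 - \frac{3}{-4 + 2 \cdot 15 \cdot \frac{1}{3}} = 13 - \frac{3}{-4 + 10} = 13 - \frac{3}{6} = 13 - 3 \cdot \frac{1}{6} = 13 - \frac{1}{2} = \frac{25}{2} \approx 12.5$)
$r^{2} = \left(\frac{25}{2}\right)^{2} = \frac{625}{4}$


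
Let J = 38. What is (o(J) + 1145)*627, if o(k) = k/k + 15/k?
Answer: 1437579/2 ≈ 7.1879e+5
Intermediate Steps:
o(k) = 1 + 15/k
(o(J) + 1145)*627 = ((15 + 38)/38 + 1145)*627 = ((1/38)*53 + 1145)*627 = (53/38 + 1145)*627 = (43563/38)*627 = 1437579/2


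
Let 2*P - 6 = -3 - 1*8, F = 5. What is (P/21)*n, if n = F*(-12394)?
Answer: 154925/21 ≈ 7377.4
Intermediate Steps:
P = -5/2 (P = 3 + (-3 - 1*8)/2 = 3 + (-3 - 8)/2 = 3 + (½)*(-11) = 3 - 11/2 = -5/2 ≈ -2.5000)
n = -61970 (n = 5*(-12394) = -61970)
(P/21)*n = -5/2/21*(-61970) = -5/2*1/21*(-61970) = -5/42*(-61970) = 154925/21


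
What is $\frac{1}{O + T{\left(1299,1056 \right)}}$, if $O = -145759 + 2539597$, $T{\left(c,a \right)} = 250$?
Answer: $\frac{1}{2394088} \approx 4.177 \cdot 10^{-7}$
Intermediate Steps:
$O = 2393838$
$\frac{1}{O + T{\left(1299,1056 \right)}} = \frac{1}{2393838 + 250} = \frac{1}{2394088}$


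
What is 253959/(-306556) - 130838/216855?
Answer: -95181452873/66478201380 ≈ -1.4318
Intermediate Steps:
253959/(-306556) - 130838/216855 = 253959*(-1/306556) - 130838*1/216855 = -253959/306556 - 130838/216855 = -95181452873/66478201380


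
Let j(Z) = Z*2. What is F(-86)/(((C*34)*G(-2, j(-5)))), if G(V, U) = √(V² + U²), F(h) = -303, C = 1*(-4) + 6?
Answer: -303*√26/3536 ≈ -0.43694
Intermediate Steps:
C = 2 (C = -4 + 6 = 2)
j(Z) = 2*Z
G(V, U) = √(U² + V²)
F(-86)/(((C*34)*G(-2, j(-5)))) = -303*1/(68*√((2*(-5))² + (-2)²)) = -303*1/(68*√((-10)² + 4)) = -303*1/(68*√(100 + 4)) = -303*√26/3536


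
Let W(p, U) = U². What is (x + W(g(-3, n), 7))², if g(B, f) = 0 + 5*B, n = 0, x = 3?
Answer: 2704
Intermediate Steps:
g(B, f) = 5*B
(x + W(g(-3, n), 7))² = (3 + 7²)² = (3 + 49)² = 52² = 2704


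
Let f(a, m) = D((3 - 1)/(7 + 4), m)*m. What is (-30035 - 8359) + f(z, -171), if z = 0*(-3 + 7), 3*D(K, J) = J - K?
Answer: -315003/11 ≈ -28637.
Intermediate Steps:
D(K, J) = -K/3 + J/3 (D(K, J) = (J - K)/3 = -K/3 + J/3)
z = 0 (z = 0*4 = 0)
f(a, m) = m*(-2/33 + m/3) (f(a, m) = (-(3 - 1)/(3*(7 + 4)) + m/3)*m = (-2/(3*11) + m/3)*m = (-⅓*2/11 + m/3)*m = (-2/33 + m/3)*m = m*(-2/33 + m/3))
(-30035 - 8359) + f(z, -171) = (-30035 - 8359) + (1/33)*(-171)*(-2 + 11*(-171)) = -38394 + (1/33)*(-171)*(-2 - 1881) = -38394 + (1/33)*(-171)*(-1883) = -38394 + 107331/11 = -315003/11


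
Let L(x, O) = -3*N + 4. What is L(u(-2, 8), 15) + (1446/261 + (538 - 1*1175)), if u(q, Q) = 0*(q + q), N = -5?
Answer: -53284/87 ≈ -612.46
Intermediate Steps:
u(q, Q) = 0 (u(q, Q) = 0*(2*q) = 0)
L(x, O) = 19 (L(x, O) = -3*(-5) + 4 = 15 + 4 = 19)
L(u(-2, 8), 15) + (1446/261 + (538 - 1*1175)) = 19 + (1446/261 + (538 - 1*1175)) = 19 + (1446*(1/261) + (538 - 1175)) = 19 + (482/87 - 637) = 19 - 54937/87 = -53284/87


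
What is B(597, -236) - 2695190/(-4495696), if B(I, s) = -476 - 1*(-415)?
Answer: -135771133/2247848 ≈ -60.401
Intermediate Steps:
B(I, s) = -61 (B(I, s) = -476 + 415 = -61)
B(597, -236) - 2695190/(-4495696) = -61 - 2695190/(-4495696) = -61 - 2695190*(-1)/4495696 = -61 - 1*(-1347595/2247848) = -61 + 1347595/2247848 = -135771133/2247848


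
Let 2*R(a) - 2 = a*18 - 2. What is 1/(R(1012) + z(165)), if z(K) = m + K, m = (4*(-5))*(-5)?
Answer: 1/9373 ≈ 0.00010669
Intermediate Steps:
m = 100 (m = -20*(-5) = 100)
R(a) = 9*a (R(a) = 1 + (a*18 - 2)/2 = 1 + (18*a - 2)/2 = 1 + (-2 + 18*a)/2 = 1 + (-1 + 9*a) = 9*a)
z(K) = 100 + K
1/(R(1012) + z(165)) = 1/(9*1012 + (100 + 165)) = 1/(9108 + 265) = 1/9373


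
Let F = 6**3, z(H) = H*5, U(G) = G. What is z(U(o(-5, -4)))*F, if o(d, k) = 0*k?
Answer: 0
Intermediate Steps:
o(d, k) = 0
z(H) = 5*H
F = 216
z(U(o(-5, -4)))*F = (5*0)*216 = 0*216 = 0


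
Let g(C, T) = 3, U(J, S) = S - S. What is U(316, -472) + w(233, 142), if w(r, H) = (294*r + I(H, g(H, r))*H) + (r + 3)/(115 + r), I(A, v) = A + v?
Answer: 7751063/87 ≈ 89093.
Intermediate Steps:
U(J, S) = 0
w(r, H) = 294*r + H*(3 + H) + (3 + r)/(115 + r) (w(r, H) = (294*r + (H + 3)*H) + (r + 3)/(115 + r) = (294*r + (3 + H)*H) + (3 + r)/(115 + r) = (294*r + H*(3 + H)) + (3 + r)/(115 + r) = 294*r + H*(3 + H) + (3 + r)/(115 + r))
U(316, -472) + w(233, 142) = 0 + (3 + 294*233² + 33811*233 + 115*142*(3 + 142) + 142*233*(3 + 142))/(115 + 233) = 0 + (3 + 294*54289 + 7877963 + 115*142*145 + 142*233*145)/348 = 0 + (3 + 15960966 + 7877963 + 2367850 + 4797470)/348 = 0 + (1/348)*31004252 = 0 + 7751063/87 = 7751063/87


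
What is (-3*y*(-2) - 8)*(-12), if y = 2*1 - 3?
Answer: 168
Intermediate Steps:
y = -1 (y = 2 - 3 = -1)
(-3*y*(-2) - 8)*(-12) = (-3*(-1)*(-2) - 8)*(-12) = (3*(-2) - 8)*(-12) = (-6 - 8)*(-12) = -14*(-12) = 168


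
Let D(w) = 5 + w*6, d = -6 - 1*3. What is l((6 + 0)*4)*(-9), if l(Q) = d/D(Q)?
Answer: 81/149 ≈ 0.54362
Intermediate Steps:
d = -9 (d = -6 - 3 = -9)
D(w) = 5 + 6*w
l(Q) = -9/(5 + 6*Q)
l((6 + 0)*4)*(-9) = -9/(5 + 6*((6 + 0)*4))*(-9) = -9/(5 + 6*(6*4))*(-9) = -9/(5 + 6*24)*(-9) = -9/(5 + 144)*(-9) = -9/149*(-9) = 81/149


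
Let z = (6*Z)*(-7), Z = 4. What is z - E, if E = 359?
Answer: -527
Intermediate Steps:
z = -168 (z = (6*4)*(-7) = 24*(-7) = -168)
z - E = -168 - 1*359 = -168 - 359 = -527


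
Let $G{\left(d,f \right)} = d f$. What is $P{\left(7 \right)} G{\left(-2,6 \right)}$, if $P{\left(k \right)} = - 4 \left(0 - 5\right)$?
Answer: $-240$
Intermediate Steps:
$P{\left(k \right)} = 20$ ($P{\left(k \right)} = \left(-4\right) \left(-5\right) = 20$)
$P{\left(7 \right)} G{\left(-2,6 \right)} = 20 \left(\left(-2\right) 6\right) = 20 \left(-12\right) = -240$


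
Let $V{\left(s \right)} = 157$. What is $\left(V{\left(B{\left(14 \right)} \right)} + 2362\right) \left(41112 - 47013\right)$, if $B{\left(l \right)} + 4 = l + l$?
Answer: $-14864619$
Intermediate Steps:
$B{\left(l \right)} = -4 + 2 l$ ($B{\left(l \right)} = -4 + \left(l + l\right) = -4 + 2 l$)
$\left(V{\left(B{\left(14 \right)} \right)} + 2362\right) \left(41112 - 47013\right) = \left(157 + 2362\right) \left(41112 - 47013\right) = 2519 \left(-5901\right) = -14864619$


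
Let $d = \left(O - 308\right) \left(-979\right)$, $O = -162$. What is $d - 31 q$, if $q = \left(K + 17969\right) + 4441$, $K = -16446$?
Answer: $275246$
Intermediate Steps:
$q = 5964$ ($q = \left(-16446 + 17969\right) + 4441 = 1523 + 4441 = 5964$)
$d = 460130$ ($d = \left(-162 - 308\right) \left(-979\right) = \left(-470\right) \left(-979\right) = 460130$)
$d - 31 q = 460130 - 31 \cdot 5964 = 460130 - 184884 = 275246$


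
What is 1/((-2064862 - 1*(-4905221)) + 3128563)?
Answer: 1/5968922 ≈ 1.6753e-7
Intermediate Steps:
1/((-2064862 - 1*(-4905221)) + 3128563) = 1/((-2064862 + 4905221) + 3128563) = 1/(2840359 + 3128563) = 1/5968922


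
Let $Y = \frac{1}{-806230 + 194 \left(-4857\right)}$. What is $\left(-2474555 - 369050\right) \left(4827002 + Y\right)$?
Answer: $- \frac{23999898445287074875}{1748488} \approx -1.3726 \cdot 10^{13}$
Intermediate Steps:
$Y = - \frac{1}{1748488}$ ($Y = \frac{1}{-806230 - 942258} = \frac{1}{-1748488} = - \frac{1}{1748488} \approx -5.7192 \cdot 10^{-7}$)
$\left(-2474555 - 369050\right) \left(4827002 + Y\right) = \left(-2474555 - 369050\right) \left(4827002 - \frac{1}{1748488}\right) = \left(-2474555 - 369050\right) \frac{8439955072975}{1748488} = \left(-2843605\right) \frac{8439955072975}{1748488} = - \frac{23999898445287074875}{1748488}$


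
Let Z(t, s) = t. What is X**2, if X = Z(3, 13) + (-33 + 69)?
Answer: 1521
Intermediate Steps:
X = 39 (X = 3 + (-33 + 69) = 3 + 36 = 39)
X**2 = 39**2 = 1521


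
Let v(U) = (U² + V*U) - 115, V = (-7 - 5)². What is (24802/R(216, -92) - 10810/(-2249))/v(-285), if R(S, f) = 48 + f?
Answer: -27652029/1982583460 ≈ -0.013947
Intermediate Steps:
V = 144 (V = (-12)² = 144)
v(U) = -115 + U² + 144*U (v(U) = (U² + 144*U) - 115 = -115 + U² + 144*U)
(24802/R(216, -92) - 10810/(-2249))/v(-285) = (24802/(48 - 92) - 10810/(-2249))/(-115 + (-285)² + 144*(-285)) = (24802/(-44) - 10810*(-1/2249))/(-115 + 81225 - 41040) = (24802*(-1/44) + 10810/2249)/40070 = (-12401/22 + 10810/2249)*(1/40070) = -27652029/49478*1/40070 = -27652029/1982583460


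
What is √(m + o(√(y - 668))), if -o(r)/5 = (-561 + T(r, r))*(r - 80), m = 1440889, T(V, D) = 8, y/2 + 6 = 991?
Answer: √(1219689 + 2765*√1302) ≈ 1148.7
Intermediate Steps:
y = 1970 (y = -12 + 2*991 = -12 + 1982 = 1970)
o(r) = -221200 + 2765*r (o(r) = -5*(-561 + 8)*(r - 80) = -(-2765)*(-80 + r) = -5*(44240 - 553*r) = -221200 + 2765*r)
√(m + o(√(y - 668))) = √(1440889 + (-221200 + 2765*√(1970 - 668))) = √(1440889 + (-221200 + 2765*√1302)) = √(1219689 + 2765*√1302)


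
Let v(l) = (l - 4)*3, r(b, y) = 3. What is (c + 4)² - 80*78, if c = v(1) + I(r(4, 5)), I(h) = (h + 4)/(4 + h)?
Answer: -6224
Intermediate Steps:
v(l) = -12 + 3*l (v(l) = (-4 + l)*3 = -12 + 3*l)
I(h) = 1 (I(h) = (4 + h)/(4 + h) = 1)
c = -8 (c = (-12 + 3*1) + 1 = (-12 + 3) + 1 = -9 + 1 = -8)
(c + 4)² - 80*78 = (-8 + 4)² - 80*78 = (-4)² - 6240 = 16 - 6240 = -6224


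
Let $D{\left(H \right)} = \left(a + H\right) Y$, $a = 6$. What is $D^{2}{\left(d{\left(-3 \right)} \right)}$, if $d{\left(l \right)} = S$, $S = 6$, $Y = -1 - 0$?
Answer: $144$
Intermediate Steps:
$Y = -1$ ($Y = -1 + 0 = -1$)
$d{\left(l \right)} = 6$
$D{\left(H \right)} = -6 - H$ ($D{\left(H \right)} = \left(6 + H\right) \left(-1\right) = -6 - H$)
$D^{2}{\left(d{\left(-3 \right)} \right)} = \left(-6 - 6\right)^{2} = \left(-12\right)^{2} = 144$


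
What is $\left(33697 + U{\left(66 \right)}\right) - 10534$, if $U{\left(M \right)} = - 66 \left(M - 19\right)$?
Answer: $20061$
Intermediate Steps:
$U{\left(M \right)} = 1254 - 66 M$ ($U{\left(M \right)} = - 66 \left(-19 + M\right) = 1254 - 66 M$)
$\left(33697 + U{\left(66 \right)}\right) - 10534 = \left(33697 + \left(1254 - 4356\right)\right) - 10534 = \left(33697 - 3102\right) - 10534 = 30595 - 10534 = 20061$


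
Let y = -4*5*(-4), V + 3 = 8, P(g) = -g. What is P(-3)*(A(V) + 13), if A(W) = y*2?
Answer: 519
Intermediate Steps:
V = 5 (V = -3 + 8 = 5)
y = 80 (y = -20*(-4) = 80)
A(W) = 160 (A(W) = 80*2 = 160)
P(-3)*(A(V) + 13) = (-1*(-3))*(160 + 13) = 3*173 = 519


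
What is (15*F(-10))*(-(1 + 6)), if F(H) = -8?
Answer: 840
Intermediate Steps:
(15*F(-10))*(-(1 + 6)) = (15*(-8))*(-(1 + 6)) = -(-120)*7 = -120*(-7) = 840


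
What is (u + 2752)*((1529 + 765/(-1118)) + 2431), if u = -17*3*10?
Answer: 4962123315/559 ≈ 8.8768e+6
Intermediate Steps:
u = -510 (u = -51*10 = -510)
(u + 2752)*((1529 + 765/(-1118)) + 2431) = (-510 + 2752)*((1529 + 765/(-1118)) + 2431) = 2242*((1529 + 765*(-1/1118)) + 2431) = 2242*((1529 - 765/1118) + 2431) = 2242*(1708657/1118 + 2431) = 2242*(4426515/1118) = 4962123315/559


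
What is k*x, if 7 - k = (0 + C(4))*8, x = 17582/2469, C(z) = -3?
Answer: 545042/2469 ≈ 220.75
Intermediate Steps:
x = 17582/2469 (x = 17582*(1/2469) = 17582/2469 ≈ 7.1211)
k = 31 (k = 7 - (0 - 3)*8 = 7 - (-3)*8 = 7 - 1*(-24) = 7 + 24 = 31)
k*x = 31*(17582/2469) = 545042/2469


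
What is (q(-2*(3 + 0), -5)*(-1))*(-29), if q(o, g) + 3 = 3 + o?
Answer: -174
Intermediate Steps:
q(o, g) = o (q(o, g) = -3 + (3 + o) = o)
(q(-2*(3 + 0), -5)*(-1))*(-29) = (-2*(3 + 0)*(-1))*(-29) = (-2*3*(-1))*(-29) = -6*(-1)*(-29) = 6*(-29) = -174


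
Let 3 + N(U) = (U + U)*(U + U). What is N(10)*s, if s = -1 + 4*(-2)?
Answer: -3573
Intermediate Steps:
s = -9 (s = -1 - 8 = -9)
N(U) = -3 + 4*U**2 (N(U) = -3 + (U + U)*(U + U) = -3 + (2*U)*(2*U) = -3 + 4*U**2)
N(10)*s = (-3 + 4*10**2)*(-9) = (-3 + 4*100)*(-9) = (-3 + 400)*(-9) = 397*(-9) = -3573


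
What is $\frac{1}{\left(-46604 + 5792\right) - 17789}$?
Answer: $- \frac{1}{58601} \approx -1.7065 \cdot 10^{-5}$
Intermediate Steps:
$\frac{1}{\left(-46604 + 5792\right) - 17789} = \frac{1}{-40812 - 17789} = \frac{1}{-58601} = - \frac{1}{58601}$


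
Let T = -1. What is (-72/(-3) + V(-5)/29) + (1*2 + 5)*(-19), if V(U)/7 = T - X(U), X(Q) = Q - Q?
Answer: -3168/29 ≈ -109.24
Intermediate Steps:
X(Q) = 0
V(U) = -7 (V(U) = 7*(-1 - 1*0) = 7*(-1 + 0) = 7*(-1) = -7)
(-72/(-3) + V(-5)/29) + (1*2 + 5)*(-19) = (-72/(-3) - 7/29) + (1*2 + 5)*(-19) = (-72*(-⅓) - 7*1/29) + (2 + 5)*(-19) = (24 - 7/29) + 7*(-19) = 689/29 - 133 = -3168/29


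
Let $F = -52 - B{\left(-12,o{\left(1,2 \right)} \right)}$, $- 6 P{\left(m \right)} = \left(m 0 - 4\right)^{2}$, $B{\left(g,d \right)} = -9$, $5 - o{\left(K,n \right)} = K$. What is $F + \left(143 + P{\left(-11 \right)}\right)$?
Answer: $\frac{292}{3} \approx 97.333$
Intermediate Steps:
$o{\left(K,n \right)} = 5 - K$
$P{\left(m \right)} = - \frac{8}{3}$ ($P{\left(m \right)} = - \frac{\left(m 0 - 4\right)^{2}}{6} = - \frac{\left(0 - 4\right)^{2}}{6} = - \frac{\left(-4\right)^{2}}{6} = \left(- \frac{1}{6}\right) 16 = - \frac{8}{3}$)
$F = -43$ ($F = -52 - -9 = -52 + 9 = -43$)
$F + \left(143 + P{\left(-11 \right)}\right) = -43 + \left(143 - \frac{8}{3}\right) = -43 + \frac{421}{3} = \frac{292}{3}$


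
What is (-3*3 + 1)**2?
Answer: 64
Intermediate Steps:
(-3*3 + 1)**2 = (-9 + 1)**2 = (-8)**2 = 64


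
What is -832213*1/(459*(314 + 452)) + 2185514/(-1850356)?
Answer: -288537990893/81321758433 ≈ -3.5481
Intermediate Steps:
-832213*1/(459*(314 + 452)) + 2185514/(-1850356) = -832213/(766*459) + 2185514*(-1/1850356) = -832213/351594 - 1092757/925178 = -288537990893/81321758433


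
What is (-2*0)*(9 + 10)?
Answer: 0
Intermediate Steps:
(-2*0)*(9 + 10) = 0*19 = 0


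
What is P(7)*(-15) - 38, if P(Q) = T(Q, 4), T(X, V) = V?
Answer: -98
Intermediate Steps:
P(Q) = 4
P(7)*(-15) - 38 = 4*(-15) - 38 = -60 - 38 = -98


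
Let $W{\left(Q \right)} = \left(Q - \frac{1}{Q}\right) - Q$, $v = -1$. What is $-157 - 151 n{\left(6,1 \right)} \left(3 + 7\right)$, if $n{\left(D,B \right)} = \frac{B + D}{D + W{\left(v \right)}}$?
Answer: $-1667$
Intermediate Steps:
$W{\left(Q \right)} = - \frac{1}{Q}$
$n{\left(D,B \right)} = \frac{B + D}{1 + D}$ ($n{\left(D,B \right)} = \frac{B + D}{D - \frac{1}{-1}} = \frac{B + D}{D - -1} = \frac{B + D}{D + 1} = \frac{B + D}{1 + D}$)
$-157 - 151 n{\left(6,1 \right)} \left(3 + 7\right) = -157 - 151 \frac{1 + 6}{1 + 6} \left(3 + 7\right) = -157 - 151 \cdot \frac{1}{7} \cdot 7 \cdot 10 = -157 - 151 \cdot 1 \cdot 10 = -157 - 1510 = -1667$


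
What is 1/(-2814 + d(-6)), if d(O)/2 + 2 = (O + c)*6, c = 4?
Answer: -1/2842 ≈ -0.00035186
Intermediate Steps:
d(O) = 44 + 12*O (d(O) = -4 + 2*((O + 4)*6) = -4 + 2*((4 + O)*6) = -4 + 2*(24 + 6*O) = -4 + (48 + 12*O) = 44 + 12*O)
1/(-2814 + d(-6)) = 1/(-2814 + (44 + 12*(-6))) = 1/(-2814 + (44 - 72)) = 1/(-2814 - 28) = 1/(-2842) = -1/2842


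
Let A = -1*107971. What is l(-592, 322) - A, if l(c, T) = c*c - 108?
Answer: 458327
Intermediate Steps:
l(c, T) = -108 + c**2 (l(c, T) = c**2 - 108 = -108 + c**2)
A = -107971
l(-592, 322) - A = (-108 + (-592)**2) - 1*(-107971) = (-108 + 350464) + 107971 = 350356 + 107971 = 458327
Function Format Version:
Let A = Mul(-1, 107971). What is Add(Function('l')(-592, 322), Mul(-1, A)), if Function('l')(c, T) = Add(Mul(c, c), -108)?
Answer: 458327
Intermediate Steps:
Function('l')(c, T) = Add(-108, Pow(c, 2)) (Function('l')(c, T) = Add(Pow(c, 2), -108) = Add(-108, Pow(c, 2)))
A = -107971
Add(Function('l')(-592, 322), Mul(-1, A)) = Add(Add(-108, Pow(-592, 2)), Mul(-1, -107971)) = Add(Add(-108, 350464), 107971) = Add(350356, 107971) = 458327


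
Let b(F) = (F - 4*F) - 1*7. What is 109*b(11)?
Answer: -4360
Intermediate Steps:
b(F) = -7 - 3*F (b(F) = -3*F - 7 = -7 - 3*F)
109*b(11) = 109*(-7 - 3*11) = 109*(-7 - 33) = 109*(-40) = -4360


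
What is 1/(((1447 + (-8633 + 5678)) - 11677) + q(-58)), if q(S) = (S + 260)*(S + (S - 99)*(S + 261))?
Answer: -1/6462843 ≈ -1.5473e-7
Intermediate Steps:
q(S) = (260 + S)*(S + (-99 + S)*(261 + S))
1/(((1447 + (-8633 + 5678)) - 11677) + q(-58)) = 1/(((1447 + (-8633 + 5678)) - 11677) + (-6718140 + (-58)³ + 423*(-58)² + 16541*(-58))) = 1/(((1447 - 2955) - 11677) + (-6718140 - 195112 + 423*3364 - 959378)) = 1/((-1508 - 11677) + (-6718140 - 195112 + 1422972 - 959378)) = 1/(-13185 - 6449658) = 1/(-6462843) = -1/6462843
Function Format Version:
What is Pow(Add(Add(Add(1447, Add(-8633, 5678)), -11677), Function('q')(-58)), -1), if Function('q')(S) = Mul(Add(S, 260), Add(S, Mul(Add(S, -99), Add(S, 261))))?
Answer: Rational(-1, 6462843) ≈ -1.5473e-7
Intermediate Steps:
Function('q')(S) = Mul(Add(260, S), Add(S, Mul(Add(-99, S), Add(261, S))))
Pow(Add(Add(Add(1447, Add(-8633, 5678)), -11677), Function('q')(-58)), -1) = Pow(Add(Add(Add(1447, Add(-8633, 5678)), -11677), Add(-6718140, Pow(-58, 3), Mul(423, Pow(-58, 2)), Mul(16541, -58))), -1) = Pow(Add(Add(Add(1447, -2955), -11677), Add(-6718140, -195112, Mul(423, 3364), -959378)), -1) = Pow(Add(Add(-1508, -11677), Add(-6718140, -195112, 1422972, -959378)), -1) = Pow(Add(-13185, -6449658), -1) = Pow(-6462843, -1) = Rational(-1, 6462843)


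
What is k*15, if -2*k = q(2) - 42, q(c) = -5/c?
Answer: 1335/4 ≈ 333.75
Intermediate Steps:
k = 89/4 (k = -(-5/2 - 42)/2 = -½*(-89/2) = 89/4 ≈ 22.250)
k*15 = (89/4)*15 = 1335/4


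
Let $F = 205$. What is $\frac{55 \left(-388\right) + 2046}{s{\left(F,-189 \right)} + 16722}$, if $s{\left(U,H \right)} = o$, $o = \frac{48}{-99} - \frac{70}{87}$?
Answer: $- \frac{9232179}{8000860} \approx -1.1539$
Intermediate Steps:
$o = - \frac{1234}{957}$ ($o = 48 \left(- \frac{1}{99}\right) - \frac{70}{87} = - \frac{16}{33} - \frac{70}{87} = - \frac{1234}{957} \approx -1.2894$)
$s{\left(U,H \right)} = - \frac{1234}{957}$
$\frac{55 \left(-388\right) + 2046}{s{\left(F,-189 \right)} + 16722} = \frac{55 \left(-388\right) + 2046}{- \frac{1234}{957} + 16722} = \frac{-21340 + 2046}{\frac{16001720}{957}} = \left(-19294\right) \frac{957}{16001720} = - \frac{9232179}{8000860}$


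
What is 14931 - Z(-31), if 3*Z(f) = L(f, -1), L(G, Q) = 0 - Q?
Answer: 44792/3 ≈ 14931.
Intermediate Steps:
L(G, Q) = -Q
Z(f) = ⅓ (Z(f) = (-1*(-1))/3 = (⅓)*1 = ⅓)
14931 - Z(-31) = 14931 - 1*⅓ = 14931 - ⅓ = 44792/3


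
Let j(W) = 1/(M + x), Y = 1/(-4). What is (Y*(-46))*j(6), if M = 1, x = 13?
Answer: 23/28 ≈ 0.82143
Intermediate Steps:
Y = -1/4 ≈ -0.25000
j(W) = 1/14 (j(W) = 1/(1 + 13) = 1/14)
(Y*(-46))*j(6) = -1/4*(-46)*(1/14) = (23/2)*(1/14) = 23/28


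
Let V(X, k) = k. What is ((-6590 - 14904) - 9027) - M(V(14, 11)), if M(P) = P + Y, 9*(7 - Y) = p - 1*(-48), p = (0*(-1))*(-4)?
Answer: -91601/3 ≈ -30534.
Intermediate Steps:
p = 0 (p = 0*(-4) = 0)
Y = 5/3 (Y = 7 - (0 - 1*(-48))/9 = 7 - (0 + 48)/9 = 7 - ⅑*48 = 7 - 16/3 = 5/3 ≈ 1.6667)
M(P) = 5/3 + P (M(P) = P + 5/3 = 5/3 + P)
((-6590 - 14904) - 9027) - M(V(14, 11)) = ((-6590 - 14904) - 9027) - (5/3 + 11) = (-21494 - 9027) - 1*38/3 = -30521 - 38/3 = -91601/3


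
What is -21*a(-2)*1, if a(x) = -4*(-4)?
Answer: -336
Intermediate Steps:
a(x) = 16
-21*a(-2)*1 = -21*16*1 = -336*1 = -336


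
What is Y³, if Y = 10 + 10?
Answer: 8000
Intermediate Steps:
Y = 20
Y³ = 20³ = 8000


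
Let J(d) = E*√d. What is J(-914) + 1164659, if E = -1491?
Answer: 1164659 - 1491*I*√914 ≈ 1.1647e+6 - 45077.0*I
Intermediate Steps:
J(d) = -1491*√d
J(-914) + 1164659 = -1491*I*√914 + 1164659 = 1164659 - 1491*I*√914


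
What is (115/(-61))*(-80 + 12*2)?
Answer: 6440/61 ≈ 105.57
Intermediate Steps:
(115/(-61))*(-80 + 12*2) = (115*(-1/61))*(-80 + 24) = -115/61*(-56) = 6440/61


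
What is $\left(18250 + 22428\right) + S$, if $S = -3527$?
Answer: $37151$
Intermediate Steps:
$\left(18250 + 22428\right) + S = \left(18250 + 22428\right) - 3527 = 40678 - 3527 = 37151$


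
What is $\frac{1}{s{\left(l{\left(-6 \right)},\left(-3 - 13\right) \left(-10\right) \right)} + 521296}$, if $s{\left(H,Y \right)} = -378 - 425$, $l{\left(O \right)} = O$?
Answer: $\frac{1}{520493} \approx 1.9213 \cdot 10^{-6}$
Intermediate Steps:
$s{\left(H,Y \right)} = -803$
$\frac{1}{s{\left(l{\left(-6 \right)},\left(-3 - 13\right) \left(-10\right) \right)} + 521296} = \frac{1}{-803 + 521296} = \frac{1}{520493}$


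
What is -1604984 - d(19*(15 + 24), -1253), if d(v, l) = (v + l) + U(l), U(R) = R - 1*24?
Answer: -1603195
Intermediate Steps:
U(R) = -24 + R (U(R) = R - 24 = -24 + R)
d(v, l) = -24 + v + 2*l (d(v, l) = (v + l) + (-24 + l) = (l + v) + (-24 + l) = -24 + v + 2*l)
-1604984 - d(19*(15 + 24), -1253) = -1604984 - (-24 + 19*(15 + 24) + 2*(-1253)) = -1604984 - (-24 + 19*39 - 2506) = -1604984 - (-24 + 741 - 2506) = -1604984 - 1*(-1789) = -1604984 + 1789 = -1603195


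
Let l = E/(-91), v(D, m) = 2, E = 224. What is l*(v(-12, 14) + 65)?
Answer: -2144/13 ≈ -164.92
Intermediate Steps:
l = -32/13 (l = 224/(-91) = 224*(-1/91) = -32/13 ≈ -2.4615)
l*(v(-12, 14) + 65) = -32*(2 + 65)/13 = -32/13*67 = -2144/13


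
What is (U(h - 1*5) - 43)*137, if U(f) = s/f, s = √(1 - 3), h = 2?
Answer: -5891 - 137*I*√2/3 ≈ -5891.0 - 64.582*I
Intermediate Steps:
s = I*√2 (s = √(-2) = I*√2 ≈ 1.4142*I)
U(f) = I*√2/f (U(f) = (I*√2)/f = I*√2/f)
(U(h - 1*5) - 43)*137 = (I*√2/(2 - 1*5) - 43)*137 = (I*√2/(2 - 5) - 43)*137 = (I*√2/(-3) - 43)*137 = (I*√2*(-⅓) - 43)*137 = (-I*√2/3 - 43)*137 = (-43 - I*√2/3)*137 = -5891 - 137*I*√2/3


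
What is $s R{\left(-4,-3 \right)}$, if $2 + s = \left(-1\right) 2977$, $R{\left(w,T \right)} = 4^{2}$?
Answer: $-47664$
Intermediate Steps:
$R{\left(w,T \right)} = 16$
$s = -2979$ ($s = -2 - 2977 = -2979$)
$s R{\left(-4,-3 \right)} = \left(-2979\right) 16 = -47664$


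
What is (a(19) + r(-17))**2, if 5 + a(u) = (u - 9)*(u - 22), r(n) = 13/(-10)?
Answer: 131769/100 ≈ 1317.7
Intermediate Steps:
r(n) = -13/10 (r(n) = 13*(-1/10) = -13/10)
a(u) = -5 + (-22 + u)*(-9 + u) (a(u) = -5 + (u - 9)*(u - 22) = -5 + (-9 + u)*(-22 + u) = -5 + (-22 + u)*(-9 + u))
(a(19) + r(-17))**2 = ((193 + 19**2 - 31*19) - 13/10)**2 = ((193 + 361 - 589) - 13/10)**2 = (-35 - 13/10)**2 = (-363/10)**2 = 131769/100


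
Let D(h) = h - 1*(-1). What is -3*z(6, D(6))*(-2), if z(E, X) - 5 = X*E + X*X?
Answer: 576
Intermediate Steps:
D(h) = 1 + h (D(h) = h + 1 = 1 + h)
z(E, X) = 5 + X² + E*X (z(E, X) = 5 + (X*E + X*X) = 5 + (E*X + X²) = 5 + (X² + E*X) = 5 + X² + E*X)
-3*z(6, D(6))*(-2) = -3*(5 + (1 + 6)² + 6*(1 + 6))*(-2) = -3*(5 + 7² + 6*7)*(-2) = -3*(5 + 49 + 42)*(-2) = -3*96*(-2) = -288*(-2) = 576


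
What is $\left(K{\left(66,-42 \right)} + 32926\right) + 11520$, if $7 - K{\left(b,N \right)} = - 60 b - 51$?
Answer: $48464$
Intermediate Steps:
$K{\left(b,N \right)} = 58 + 60 b$ ($K{\left(b,N \right)} = 7 - \left(- 60 b - 51\right) = 7 - \left(-51 - 60 b\right) = 7 + \left(51 + 60 b\right) = 58 + 60 b$)
$\left(K{\left(66,-42 \right)} + 32926\right) + 11520 = \left(\left(58 + 60 \cdot 66\right) + 32926\right) + 11520 = \left(\left(58 + 3960\right) + 32926\right) + 11520 = \left(4018 + 32926\right) + 11520 = 36944 + 11520 = 48464$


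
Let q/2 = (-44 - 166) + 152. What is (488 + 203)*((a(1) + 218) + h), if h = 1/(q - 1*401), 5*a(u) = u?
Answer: 389753022/2585 ≈ 1.5077e+5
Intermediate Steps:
a(u) = u/5
q = -116 (q = 2*((-44 - 166) + 152) = 2*(-210 + 152) = 2*(-58) = -116)
h = -1/517 (h = 1/(-116 - 1*401) = 1/(-116 - 401) = 1/(-517) = -1/517 ≈ -0.0019342)
(488 + 203)*((a(1) + 218) + h) = (488 + 203)*(((1/5)*1 + 218) - 1/517) = 691*((1/5 + 218) - 1/517) = 691*(1091/5 - 1/517) = 691*(564042/2585) = 389753022/2585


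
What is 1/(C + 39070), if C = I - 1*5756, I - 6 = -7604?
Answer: 1/25716 ≈ 3.8886e-5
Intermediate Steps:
I = -7598 (I = 6 - 7604 = -7598)
C = -13354 (C = -7598 - 1*5756 = -7598 - 5756 = -13354)
1/(C + 39070) = 1/(-13354 + 39070) = 1/25716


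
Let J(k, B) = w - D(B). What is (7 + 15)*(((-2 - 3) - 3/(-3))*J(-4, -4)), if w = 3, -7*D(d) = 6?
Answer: -2376/7 ≈ -339.43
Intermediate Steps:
D(d) = -6/7 (D(d) = -1/7*6 = -6/7)
J(k, B) = 27/7 (J(k, B) = 3 - 1*(-6/7) = 3 + 6/7 = 27/7)
(7 + 15)*(((-2 - 3) - 3/(-3))*J(-4, -4)) = (7 + 15)*(((-2 - 3) - 3/(-3))*(27/7)) = 22*((-5 - 3*(-1/3))*(27/7)) = 22*((-5 + 1)*(27/7)) = 22*(-4*27/7) = 22*(-108/7) = -2376/7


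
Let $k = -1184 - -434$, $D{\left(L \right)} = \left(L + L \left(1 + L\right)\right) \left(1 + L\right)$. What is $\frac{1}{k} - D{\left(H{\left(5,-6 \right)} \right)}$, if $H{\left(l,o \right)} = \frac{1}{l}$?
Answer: $- \frac{397}{750} \approx -0.52933$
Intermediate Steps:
$D{\left(L \right)} = \left(1 + L\right) \left(L + L \left(1 + L\right)\right)$
$k = -750$ ($k = -1184 + 434 = -750$)
$\frac{1}{k} - D{\left(H{\left(5,-6 \right)} \right)} = \frac{1}{-750} - \frac{2 + \left(\frac{1}{5}\right)^{2} + \frac{3}{5}}{5} = - \frac{1}{750} - \frac{2 + \left(\frac{1}{5}\right)^{2} + 3 \cdot \frac{1}{5}}{5} = - \frac{1}{750} - \frac{2 + \frac{1}{25} + \frac{3}{5}}{5} = - \frac{1}{750} - \frac{1}{5} \cdot \frac{66}{25} = - \frac{1}{750} - \frac{66}{125} = - \frac{397}{750}$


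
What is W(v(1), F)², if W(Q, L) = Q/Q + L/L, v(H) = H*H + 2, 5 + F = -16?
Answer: 4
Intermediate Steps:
F = -21 (F = -5 - 16 = -21)
v(H) = 2 + H² (v(H) = H² + 2 = 2 + H²)
W(Q, L) = 2 (W(Q, L) = 1 + 1 = 2)
W(v(1), F)² = 2² = 4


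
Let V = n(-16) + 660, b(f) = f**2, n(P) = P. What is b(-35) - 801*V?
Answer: -514619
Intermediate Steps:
V = 644 (V = -16 + 660 = 644)
b(-35) - 801*V = (-35)**2 - 801*644 = 1225 - 515844 = -514619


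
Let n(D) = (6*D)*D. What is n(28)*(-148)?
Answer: -696192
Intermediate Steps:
n(D) = 6*D²
n(28)*(-148) = (6*28²)*(-148) = (6*784)*(-148) = 4704*(-148) = -696192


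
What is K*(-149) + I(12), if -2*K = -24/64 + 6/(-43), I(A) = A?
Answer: -18117/688 ≈ -26.333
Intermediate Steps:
K = 177/688 (K = -(-24/64 + 6/(-43))/2 = -(-24*1/64 + 6*(-1/43))/2 = -(-3/8 - 6/43)/2 = -½*(-177/344) = 177/688 ≈ 0.25727)
K*(-149) + I(12) = (177/688)*(-149) + 12 = -26373/688 + 12 = -18117/688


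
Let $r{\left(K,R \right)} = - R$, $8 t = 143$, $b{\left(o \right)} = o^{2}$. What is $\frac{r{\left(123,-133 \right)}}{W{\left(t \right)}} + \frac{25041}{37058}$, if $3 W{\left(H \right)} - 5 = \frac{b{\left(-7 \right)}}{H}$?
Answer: $\frac{714046231}{13674402} \approx 52.218$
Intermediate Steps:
$t = \frac{143}{8}$ ($t = \frac{1}{8} \cdot 143 = \frac{143}{8} \approx 17.875$)
$W{\left(H \right)} = \frac{5}{3} + \frac{49}{3 H}$ ($W{\left(H \right)} = \frac{5}{3} + \frac{\left(-7\right)^{2} \frac{1}{H}}{3} = \frac{5}{3} + \frac{49 \frac{1}{H}}{3} = \frac{5}{3} + \frac{49}{3 H}$)
$\frac{r{\left(123,-133 \right)}}{W{\left(t \right)}} + \frac{25041}{37058} = \frac{\left(-1\right) \left(-133\right)}{\frac{1}{3} \frac{1}{\frac{143}{8}} \left(49 + 5 \cdot \frac{143}{8}\right)} + \frac{25041}{37058} = \frac{133}{\frac{1}{3} \cdot \frac{8}{143} \left(49 + \frac{715}{8}\right)} + 25041 \cdot \frac{1}{37058} = \frac{133}{\frac{1}{3} \cdot \frac{8}{143} \cdot \frac{1107}{8}} + \frac{25041}{37058} = \frac{133}{\frac{369}{143}} + \frac{25041}{37058} = 133 \cdot \frac{143}{369} + \frac{25041}{37058} = \frac{19019}{369} + \frac{25041}{37058} = \frac{714046231}{13674402}$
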